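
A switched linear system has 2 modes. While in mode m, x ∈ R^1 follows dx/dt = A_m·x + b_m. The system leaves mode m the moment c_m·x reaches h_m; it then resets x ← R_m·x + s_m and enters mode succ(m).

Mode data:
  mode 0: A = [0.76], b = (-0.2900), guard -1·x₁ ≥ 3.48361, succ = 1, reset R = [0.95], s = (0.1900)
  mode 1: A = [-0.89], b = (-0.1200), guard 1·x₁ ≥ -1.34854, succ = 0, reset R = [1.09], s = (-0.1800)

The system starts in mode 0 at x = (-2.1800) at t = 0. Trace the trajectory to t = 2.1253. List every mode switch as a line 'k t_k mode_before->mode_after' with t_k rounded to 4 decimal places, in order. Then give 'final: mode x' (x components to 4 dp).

Mode 0: guard c·x = 3.4836 hit at Δt = 0.5413 (t = 0.5413), x⁻ = (-3.4836) → reset → x⁺ = (-3.1194), jump to mode 1
Mode 1: guard c·x = -1.3485 hit at Δt = 1.0110 (t = 1.5523), x⁻ = (-1.3485) → reset → x⁺ = (-1.6499), jump to mode 0
Mode 0: flow for 0.5730 to horizon, guard not reached → x = (-2.7585)

1 0.5413 0->1
2 1.5523 1->0
final: 0 -2.7585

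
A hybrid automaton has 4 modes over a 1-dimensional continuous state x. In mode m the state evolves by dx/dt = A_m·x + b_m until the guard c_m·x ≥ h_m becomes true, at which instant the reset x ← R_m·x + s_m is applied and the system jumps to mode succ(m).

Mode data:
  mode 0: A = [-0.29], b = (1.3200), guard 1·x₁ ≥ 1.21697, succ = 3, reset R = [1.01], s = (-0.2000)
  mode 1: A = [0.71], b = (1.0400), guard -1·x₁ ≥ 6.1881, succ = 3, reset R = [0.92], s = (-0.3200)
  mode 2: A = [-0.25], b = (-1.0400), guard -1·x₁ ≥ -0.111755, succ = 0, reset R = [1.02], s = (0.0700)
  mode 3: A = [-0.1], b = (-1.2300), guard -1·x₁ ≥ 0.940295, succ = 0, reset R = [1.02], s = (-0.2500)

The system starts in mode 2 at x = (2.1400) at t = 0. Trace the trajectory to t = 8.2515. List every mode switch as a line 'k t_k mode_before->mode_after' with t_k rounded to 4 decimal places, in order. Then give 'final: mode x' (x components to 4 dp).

Mode 2: guard c·x = -0.1118 hit at Δt = 1.5541 (t = 1.5541), x⁻ = (0.1118) → reset → x⁺ = (0.1840), jump to mode 0
Mode 0: guard c·x = 1.2170 hit at Δt = 0.9305 (t = 2.4846), x⁻ = (1.2170) → reset → x⁺ = (1.0291), jump to mode 3
Mode 3: guard c·x = 0.9403 hit at Δt = 1.5988 (t = 4.0834), x⁻ = (-0.9403) → reset → x⁺ = (-1.2091), jump to mode 0
Mode 0: guard c·x = 1.2170 hit at Δt = 1.8851 (t = 5.9685), x⁻ = (1.2170) → reset → x⁺ = (1.0291), jump to mode 3
Mode 3: guard c·x = 0.9403 hit at Δt = 1.5988 (t = 7.5673), x⁻ = (-0.9403) → reset → x⁺ = (-1.2091), jump to mode 0
Mode 0: flow for 0.6842 to horizon, guard not reached → x = (-0.1723)

1 1.5541 2->0
2 2.4846 0->3
3 4.0834 3->0
4 5.9685 0->3
5 7.5673 3->0
final: 0 -0.1723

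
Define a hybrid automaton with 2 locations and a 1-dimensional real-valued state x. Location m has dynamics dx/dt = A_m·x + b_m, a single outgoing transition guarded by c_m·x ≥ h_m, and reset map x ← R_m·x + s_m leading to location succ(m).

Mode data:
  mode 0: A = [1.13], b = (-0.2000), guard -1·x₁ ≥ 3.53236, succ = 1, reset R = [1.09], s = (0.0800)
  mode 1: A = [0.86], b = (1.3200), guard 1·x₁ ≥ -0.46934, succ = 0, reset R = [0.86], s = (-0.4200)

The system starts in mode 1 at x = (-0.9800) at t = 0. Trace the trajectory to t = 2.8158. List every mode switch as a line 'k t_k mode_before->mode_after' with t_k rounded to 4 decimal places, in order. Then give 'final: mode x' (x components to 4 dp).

1 0.7587 1->0
2 1.9182 0->1
final: 1 -6.3722

Mode 1: guard c·x = -0.4693 hit at Δt = 0.7587 (t = 0.7587), x⁻ = (-0.4693) → reset → x⁺ = (-0.8236), jump to mode 0
Mode 0: guard c·x = 3.5324 hit at Δt = 1.1595 (t = 1.9182), x⁻ = (-3.5324) → reset → x⁺ = (-3.7703), jump to mode 1
Mode 1: flow for 0.8976 to horizon, guard not reached → x = (-6.3722)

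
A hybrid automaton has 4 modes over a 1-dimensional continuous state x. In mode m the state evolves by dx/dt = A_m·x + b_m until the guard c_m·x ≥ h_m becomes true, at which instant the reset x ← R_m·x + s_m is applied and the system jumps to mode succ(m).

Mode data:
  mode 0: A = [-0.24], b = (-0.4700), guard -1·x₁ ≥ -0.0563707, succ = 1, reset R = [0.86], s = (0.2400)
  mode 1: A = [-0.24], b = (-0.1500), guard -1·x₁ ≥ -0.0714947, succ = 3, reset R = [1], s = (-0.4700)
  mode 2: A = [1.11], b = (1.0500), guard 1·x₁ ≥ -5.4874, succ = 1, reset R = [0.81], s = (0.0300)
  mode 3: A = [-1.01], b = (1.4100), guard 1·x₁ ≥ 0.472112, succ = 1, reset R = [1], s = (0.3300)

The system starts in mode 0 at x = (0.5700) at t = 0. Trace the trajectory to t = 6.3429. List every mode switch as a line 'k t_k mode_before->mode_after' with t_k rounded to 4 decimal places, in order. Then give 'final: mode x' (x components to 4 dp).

1 0.9462 0->1
2 2.0762 1->3
3 2.7335 3->1
4 5.7224 1->3
final: 3 0.4371

Mode 0: guard c·x = -0.0564 hit at Δt = 0.9462 (t = 0.9462), x⁻ = (0.0564) → reset → x⁺ = (0.2885), jump to mode 1
Mode 1: guard c·x = -0.0715 hit at Δt = 1.1300 (t = 2.0762), x⁻ = (0.0715) → reset → x⁺ = (-0.3985), jump to mode 3
Mode 3: guard c·x = 0.4721 hit at Δt = 0.6573 (t = 2.7335), x⁻ = (0.4721) → reset → x⁺ = (0.8021), jump to mode 1
Mode 1: guard c·x = -0.0715 hit at Δt = 2.9889 (t = 5.7224), x⁻ = (0.0715) → reset → x⁺ = (-0.3985), jump to mode 3
Mode 3: flow for 0.6205 to horizon, guard not reached → x = (0.4371)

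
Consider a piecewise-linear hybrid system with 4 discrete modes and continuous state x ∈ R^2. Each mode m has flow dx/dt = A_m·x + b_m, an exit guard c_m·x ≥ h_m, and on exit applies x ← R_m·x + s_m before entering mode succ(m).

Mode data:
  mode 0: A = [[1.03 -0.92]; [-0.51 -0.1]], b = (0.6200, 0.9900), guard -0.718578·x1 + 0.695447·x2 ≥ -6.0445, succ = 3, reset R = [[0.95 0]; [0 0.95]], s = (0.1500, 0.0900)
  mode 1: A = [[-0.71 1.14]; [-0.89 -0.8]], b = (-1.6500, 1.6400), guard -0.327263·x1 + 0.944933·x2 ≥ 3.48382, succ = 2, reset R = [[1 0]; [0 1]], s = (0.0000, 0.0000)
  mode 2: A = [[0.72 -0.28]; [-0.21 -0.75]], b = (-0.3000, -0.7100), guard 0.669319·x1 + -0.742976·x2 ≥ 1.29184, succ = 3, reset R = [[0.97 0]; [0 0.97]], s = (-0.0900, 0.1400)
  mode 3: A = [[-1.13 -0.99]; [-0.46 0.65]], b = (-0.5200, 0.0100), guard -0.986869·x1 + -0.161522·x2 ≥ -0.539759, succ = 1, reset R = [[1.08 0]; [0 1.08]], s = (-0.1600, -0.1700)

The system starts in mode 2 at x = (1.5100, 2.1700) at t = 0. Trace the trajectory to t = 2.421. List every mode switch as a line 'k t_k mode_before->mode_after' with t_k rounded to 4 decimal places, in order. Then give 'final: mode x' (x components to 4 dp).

1 1.0213 2->3
2 1.7625 3->1
final: 1 -0.3648 0.8235

Mode 2: guard c·x = 1.2918 hit at Δt = 1.0213 (t = 1.0213), x⁻ = (2.1873, 0.2317) → reset → x⁺ = (2.0317, 0.3648), jump to mode 3
Mode 3: guard c·x = -0.5398 hit at Δt = 0.7412 (t = 1.7625), x⁻ = (0.5364, 0.0646) → reset → x⁺ = (0.4193, -0.1003), jump to mode 1
Mode 1: flow for 0.6585 to horizon, guard not reached → x = (-0.3648, 0.8235)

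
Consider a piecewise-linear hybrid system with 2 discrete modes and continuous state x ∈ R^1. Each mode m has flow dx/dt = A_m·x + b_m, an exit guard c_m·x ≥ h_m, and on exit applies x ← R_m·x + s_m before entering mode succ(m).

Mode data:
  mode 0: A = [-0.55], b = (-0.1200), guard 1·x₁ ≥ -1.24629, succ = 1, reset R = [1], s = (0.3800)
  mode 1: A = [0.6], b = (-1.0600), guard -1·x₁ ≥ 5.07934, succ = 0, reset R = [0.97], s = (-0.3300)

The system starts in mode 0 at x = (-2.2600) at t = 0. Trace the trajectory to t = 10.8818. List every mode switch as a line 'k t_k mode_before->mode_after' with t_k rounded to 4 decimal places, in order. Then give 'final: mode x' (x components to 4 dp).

1 1.2475 0->1
2 2.8401 1->0
3 5.7300 0->1
4 7.3226 1->0
5 10.2125 0->1
final: 1 -2.1675

Mode 0: guard c·x = -1.2463 hit at Δt = 1.2475 (t = 1.2475), x⁻ = (-1.2463) → reset → x⁺ = (-0.8663), jump to mode 1
Mode 1: guard c·x = 5.0793 hit at Δt = 1.5926 (t = 2.8401), x⁻ = (-5.0793) → reset → x⁺ = (-5.2570), jump to mode 0
Mode 0: guard c·x = -1.2463 hit at Δt = 2.8899 (t = 5.7300), x⁻ = (-1.2463) → reset → x⁺ = (-0.8663), jump to mode 1
Mode 1: guard c·x = 5.0793 hit at Δt = 1.5926 (t = 7.3226), x⁻ = (-5.0793) → reset → x⁺ = (-5.2570), jump to mode 0
Mode 0: guard c·x = -1.2463 hit at Δt = 2.8899 (t = 10.2125), x⁻ = (-1.2463) → reset → x⁺ = (-0.8663), jump to mode 1
Mode 1: flow for 0.6693 to horizon, guard not reached → x = (-2.1675)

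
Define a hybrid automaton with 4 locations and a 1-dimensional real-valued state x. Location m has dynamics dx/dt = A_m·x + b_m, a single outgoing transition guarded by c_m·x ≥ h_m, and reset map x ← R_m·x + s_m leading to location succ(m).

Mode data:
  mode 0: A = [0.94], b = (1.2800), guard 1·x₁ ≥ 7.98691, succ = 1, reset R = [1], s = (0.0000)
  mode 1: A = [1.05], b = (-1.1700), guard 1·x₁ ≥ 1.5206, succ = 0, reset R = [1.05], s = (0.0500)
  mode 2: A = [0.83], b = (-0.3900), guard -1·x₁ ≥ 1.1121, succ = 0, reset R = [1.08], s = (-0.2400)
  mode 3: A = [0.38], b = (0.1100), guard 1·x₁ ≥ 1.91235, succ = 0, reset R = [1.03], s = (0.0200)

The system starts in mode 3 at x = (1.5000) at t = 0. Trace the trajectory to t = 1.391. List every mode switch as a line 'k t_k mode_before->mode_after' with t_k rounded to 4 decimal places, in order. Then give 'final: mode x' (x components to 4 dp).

Mode 3: guard c·x = 1.9123 hit at Δt = 0.5457 (t = 0.5457), x⁻ = (1.9124) → reset → x⁺ = (1.9897), jump to mode 0
Mode 0: flow for 0.8453 to horizon, guard not reached → x = (6.0568)

1 0.5457 3->0
final: 0 6.0568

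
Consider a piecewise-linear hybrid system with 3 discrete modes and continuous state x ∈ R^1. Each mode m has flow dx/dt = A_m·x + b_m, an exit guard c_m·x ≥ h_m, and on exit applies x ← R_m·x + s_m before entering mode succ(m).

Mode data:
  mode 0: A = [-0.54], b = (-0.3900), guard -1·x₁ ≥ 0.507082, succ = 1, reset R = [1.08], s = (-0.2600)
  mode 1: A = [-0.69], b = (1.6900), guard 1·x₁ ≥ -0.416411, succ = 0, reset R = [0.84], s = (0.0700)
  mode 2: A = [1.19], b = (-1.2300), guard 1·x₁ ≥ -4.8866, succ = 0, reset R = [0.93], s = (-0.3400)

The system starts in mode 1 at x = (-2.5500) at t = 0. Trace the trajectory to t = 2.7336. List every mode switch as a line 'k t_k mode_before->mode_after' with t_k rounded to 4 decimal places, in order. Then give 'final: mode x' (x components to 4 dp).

Mode 1: guard c·x = -0.4164 hit at Δt = 0.8065 (t = 0.8065), x⁻ = (-0.4164) → reset → x⁺ = (-0.2798), jump to mode 0
Mode 0: guard c·x = 0.5071 hit at Δt = 1.3352 (t = 2.1417), x⁻ = (-0.5071) → reset → x⁺ = (-0.8076), jump to mode 1
Mode 1: guard c·x = -0.4164 hit at Δt = 0.1855 (t = 2.3272), x⁻ = (-0.4164) → reset → x⁺ = (-0.2798), jump to mode 0
Mode 0: flow for 0.4064 to horizon, guard not reached → x = (-0.3670)

1 0.8065 1->0
2 2.1417 0->1
3 2.3272 1->0
final: 0 -0.3670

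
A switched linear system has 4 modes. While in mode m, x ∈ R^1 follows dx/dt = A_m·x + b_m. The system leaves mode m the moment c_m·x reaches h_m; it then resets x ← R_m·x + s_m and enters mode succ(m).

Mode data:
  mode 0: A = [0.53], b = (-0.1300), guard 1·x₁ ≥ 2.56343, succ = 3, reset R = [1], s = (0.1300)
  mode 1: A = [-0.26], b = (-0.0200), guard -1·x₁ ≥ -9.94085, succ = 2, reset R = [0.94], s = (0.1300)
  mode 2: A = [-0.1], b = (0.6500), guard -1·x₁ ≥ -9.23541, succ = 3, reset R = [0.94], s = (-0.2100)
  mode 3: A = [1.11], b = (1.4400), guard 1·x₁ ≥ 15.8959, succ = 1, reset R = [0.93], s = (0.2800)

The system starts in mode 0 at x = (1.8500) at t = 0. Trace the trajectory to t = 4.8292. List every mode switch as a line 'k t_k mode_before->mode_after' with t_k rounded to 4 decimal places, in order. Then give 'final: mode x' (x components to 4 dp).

Mode 0: guard c·x = 2.5634 hit at Δt = 0.6940 (t = 0.6940), x⁻ = (2.5634) → reset → x⁺ = (2.6934), jump to mode 3
Mode 3: guard c·x = 15.8959 hit at Δt = 1.3158 (t = 2.0098), x⁻ = (15.8959) → reset → x⁺ = (15.0632), jump to mode 1
Mode 1: guard c·x = -9.9408 hit at Δt = 1.5884 (t = 3.5982), x⁻ = (9.9408) → reset → x⁺ = (9.4744), jump to mode 2
Mode 2: guard c·x = -9.2354 hit at Δt = 0.8376 (t = 4.4358), x⁻ = (9.2354) → reset → x⁺ = (8.4713), jump to mode 3
Mode 3: flow for 0.3934 to horizon, guard not reached → x = (13.8197)

1 0.6940 0->3
2 2.0098 3->1
3 3.5982 1->2
4 4.4358 2->3
final: 3 13.8197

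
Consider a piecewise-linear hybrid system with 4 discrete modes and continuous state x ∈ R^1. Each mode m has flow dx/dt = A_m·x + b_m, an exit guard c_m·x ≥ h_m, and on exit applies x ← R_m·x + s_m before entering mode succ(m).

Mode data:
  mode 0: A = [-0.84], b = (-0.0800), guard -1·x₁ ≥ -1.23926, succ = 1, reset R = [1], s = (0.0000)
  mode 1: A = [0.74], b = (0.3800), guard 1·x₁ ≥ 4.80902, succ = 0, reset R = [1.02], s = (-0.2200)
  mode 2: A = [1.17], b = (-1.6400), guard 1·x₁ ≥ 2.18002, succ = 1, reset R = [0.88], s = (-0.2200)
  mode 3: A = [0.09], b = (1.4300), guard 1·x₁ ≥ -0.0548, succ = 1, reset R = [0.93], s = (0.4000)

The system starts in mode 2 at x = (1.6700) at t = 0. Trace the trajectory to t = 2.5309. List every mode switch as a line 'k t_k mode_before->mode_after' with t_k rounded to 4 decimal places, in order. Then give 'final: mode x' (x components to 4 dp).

Mode 2: guard c·x = 2.1800 hit at Δt = 0.9103 (t = 0.9103), x⁻ = (2.1800) → reset → x⁺ = (1.6984), jump to mode 1
Mode 1: guard c·x = 4.8090 hit at Δt = 1.1866 (t = 2.0969), x⁻ = (4.8090) → reset → x⁺ = (4.6852), jump to mode 0
Mode 0: flow for 0.4340 to horizon, guard not reached → x = (3.2248)

1 0.9103 2->1
2 2.0969 1->0
final: 0 3.2248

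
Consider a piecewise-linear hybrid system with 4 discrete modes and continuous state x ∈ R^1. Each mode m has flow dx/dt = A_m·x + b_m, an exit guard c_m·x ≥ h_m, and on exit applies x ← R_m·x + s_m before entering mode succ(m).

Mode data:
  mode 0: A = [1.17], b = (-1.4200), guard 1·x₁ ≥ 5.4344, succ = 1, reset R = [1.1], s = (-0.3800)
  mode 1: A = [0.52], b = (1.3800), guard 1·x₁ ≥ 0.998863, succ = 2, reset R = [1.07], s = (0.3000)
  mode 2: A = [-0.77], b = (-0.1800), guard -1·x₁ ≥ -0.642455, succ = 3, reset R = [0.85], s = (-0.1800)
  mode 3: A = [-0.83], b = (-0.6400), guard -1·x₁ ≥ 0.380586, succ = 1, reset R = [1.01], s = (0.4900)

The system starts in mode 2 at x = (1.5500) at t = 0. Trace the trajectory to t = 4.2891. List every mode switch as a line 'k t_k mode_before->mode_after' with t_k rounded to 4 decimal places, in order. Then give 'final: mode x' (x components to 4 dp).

1 0.9232 2->3
2 2.2110 3->1
3 2.7503 1->2
4 3.5344 2->3
final: 3 -0.1633

Mode 2: guard c·x = -0.6425 hit at Δt = 0.9232 (t = 0.9232), x⁻ = (0.6425) → reset → x⁺ = (0.3661), jump to mode 3
Mode 3: guard c·x = 0.3806 hit at Δt = 1.2878 (t = 2.2110), x⁻ = (-0.3806) → reset → x⁺ = (0.1056), jump to mode 1
Mode 1: guard c·x = 0.9989 hit at Δt = 0.5393 (t = 2.7503), x⁻ = (0.9989) → reset → x⁺ = (1.3688), jump to mode 2
Mode 2: guard c·x = -0.6425 hit at Δt = 0.7841 (t = 3.5344), x⁻ = (0.6425) → reset → x⁺ = (0.3661), jump to mode 3
Mode 3: flow for 0.7547 to horizon, guard not reached → x = (-0.1633)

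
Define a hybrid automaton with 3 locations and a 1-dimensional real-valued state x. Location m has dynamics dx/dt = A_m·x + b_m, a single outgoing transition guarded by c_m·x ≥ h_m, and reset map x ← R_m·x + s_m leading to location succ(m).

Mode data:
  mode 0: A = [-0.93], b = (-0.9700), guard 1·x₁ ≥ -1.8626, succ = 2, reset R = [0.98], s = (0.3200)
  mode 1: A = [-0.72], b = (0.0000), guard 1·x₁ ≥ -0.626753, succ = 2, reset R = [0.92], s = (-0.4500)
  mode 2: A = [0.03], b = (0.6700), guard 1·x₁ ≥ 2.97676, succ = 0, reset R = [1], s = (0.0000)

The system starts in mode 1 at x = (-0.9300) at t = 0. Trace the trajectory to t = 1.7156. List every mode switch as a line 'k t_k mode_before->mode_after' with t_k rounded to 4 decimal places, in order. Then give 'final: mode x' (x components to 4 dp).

Mode 1: guard c·x = -0.6268 hit at Δt = 0.5481 (t = 0.5481), x⁻ = (-0.6268) → reset → x⁺ = (-1.0266), jump to mode 2
Mode 2: flow for 1.1675 to horizon, guard not reached → x = (-0.2671)

1 0.5481 1->2
final: 2 -0.2671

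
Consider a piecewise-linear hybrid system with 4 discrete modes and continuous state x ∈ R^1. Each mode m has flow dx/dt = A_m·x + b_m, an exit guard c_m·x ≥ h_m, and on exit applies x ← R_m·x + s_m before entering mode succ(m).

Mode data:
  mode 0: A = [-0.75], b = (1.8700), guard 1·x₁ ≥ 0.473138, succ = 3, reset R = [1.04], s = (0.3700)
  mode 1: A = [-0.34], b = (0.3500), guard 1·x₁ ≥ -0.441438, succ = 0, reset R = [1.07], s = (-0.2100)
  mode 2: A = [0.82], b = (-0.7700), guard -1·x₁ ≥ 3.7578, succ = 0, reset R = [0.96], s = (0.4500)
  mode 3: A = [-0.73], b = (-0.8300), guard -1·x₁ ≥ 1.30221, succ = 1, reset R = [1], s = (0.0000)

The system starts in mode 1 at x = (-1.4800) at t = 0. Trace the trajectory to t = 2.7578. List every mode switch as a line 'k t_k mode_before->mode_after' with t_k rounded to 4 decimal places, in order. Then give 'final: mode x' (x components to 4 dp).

1 1.5712 1->0
2 2.1743 0->3
final: 3 0.1687

Mode 1: guard c·x = -0.4414 hit at Δt = 1.5712 (t = 1.5712), x⁻ = (-0.4414) → reset → x⁺ = (-0.6823), jump to mode 0
Mode 0: guard c·x = 0.4731 hit at Δt = 0.6031 (t = 2.1743), x⁻ = (0.4731) → reset → x⁺ = (0.8621), jump to mode 3
Mode 3: flow for 0.5835 to horizon, guard not reached → x = (0.1687)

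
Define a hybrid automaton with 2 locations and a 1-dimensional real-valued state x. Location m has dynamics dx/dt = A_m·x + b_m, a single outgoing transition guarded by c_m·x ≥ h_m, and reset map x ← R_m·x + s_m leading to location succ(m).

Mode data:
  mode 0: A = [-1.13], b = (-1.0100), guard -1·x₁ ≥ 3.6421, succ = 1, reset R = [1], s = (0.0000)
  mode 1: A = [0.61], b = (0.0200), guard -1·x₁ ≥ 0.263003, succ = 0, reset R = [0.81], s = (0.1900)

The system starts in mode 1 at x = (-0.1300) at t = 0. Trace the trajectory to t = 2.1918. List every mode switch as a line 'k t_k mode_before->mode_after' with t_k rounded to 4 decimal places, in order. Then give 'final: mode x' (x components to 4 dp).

1 1.4133 1->0
final: 0 -0.5325

Mode 1: guard c·x = 0.2630 hit at Δt = 1.4133 (t = 1.4133), x⁻ = (-0.2630) → reset → x⁺ = (-0.0230), jump to mode 0
Mode 0: flow for 0.7785 to horizon, guard not reached → x = (-0.5325)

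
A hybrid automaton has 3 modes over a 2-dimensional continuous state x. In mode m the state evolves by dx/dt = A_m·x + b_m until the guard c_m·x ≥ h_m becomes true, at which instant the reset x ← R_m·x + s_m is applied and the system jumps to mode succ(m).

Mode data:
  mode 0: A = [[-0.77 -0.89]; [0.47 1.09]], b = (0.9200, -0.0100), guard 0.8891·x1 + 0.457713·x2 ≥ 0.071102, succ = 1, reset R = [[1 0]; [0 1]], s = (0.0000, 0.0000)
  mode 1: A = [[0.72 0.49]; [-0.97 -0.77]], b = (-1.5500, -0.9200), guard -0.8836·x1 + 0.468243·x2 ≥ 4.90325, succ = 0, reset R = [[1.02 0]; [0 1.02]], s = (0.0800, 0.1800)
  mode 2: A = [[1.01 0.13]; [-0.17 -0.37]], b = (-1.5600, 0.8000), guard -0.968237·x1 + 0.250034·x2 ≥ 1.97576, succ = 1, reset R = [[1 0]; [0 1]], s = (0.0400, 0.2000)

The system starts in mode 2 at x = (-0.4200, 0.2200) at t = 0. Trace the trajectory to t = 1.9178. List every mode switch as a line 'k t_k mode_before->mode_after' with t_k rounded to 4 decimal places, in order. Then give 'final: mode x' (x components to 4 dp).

1 0.5580 2->1
2 1.4221 1->0
final: 0 -3.5381 2.2924

Mode 2: guard c·x = 1.9758 hit at Δt = 0.5580 (t = 0.5580), x⁻ = (-1.8658, 0.6768) → reset → x⁺ = (-1.8258, 0.8768), jump to mode 1
Mode 1: guard c·x = 4.9032 hit at Δt = 0.8641 (t = 1.4221), x⁻ = (-4.5669, 1.8537) → reset → x⁺ = (-4.5782, 2.0707), jump to mode 0
Mode 0: flow for 0.4957 to horizon, guard not reached → x = (-3.5381, 2.2924)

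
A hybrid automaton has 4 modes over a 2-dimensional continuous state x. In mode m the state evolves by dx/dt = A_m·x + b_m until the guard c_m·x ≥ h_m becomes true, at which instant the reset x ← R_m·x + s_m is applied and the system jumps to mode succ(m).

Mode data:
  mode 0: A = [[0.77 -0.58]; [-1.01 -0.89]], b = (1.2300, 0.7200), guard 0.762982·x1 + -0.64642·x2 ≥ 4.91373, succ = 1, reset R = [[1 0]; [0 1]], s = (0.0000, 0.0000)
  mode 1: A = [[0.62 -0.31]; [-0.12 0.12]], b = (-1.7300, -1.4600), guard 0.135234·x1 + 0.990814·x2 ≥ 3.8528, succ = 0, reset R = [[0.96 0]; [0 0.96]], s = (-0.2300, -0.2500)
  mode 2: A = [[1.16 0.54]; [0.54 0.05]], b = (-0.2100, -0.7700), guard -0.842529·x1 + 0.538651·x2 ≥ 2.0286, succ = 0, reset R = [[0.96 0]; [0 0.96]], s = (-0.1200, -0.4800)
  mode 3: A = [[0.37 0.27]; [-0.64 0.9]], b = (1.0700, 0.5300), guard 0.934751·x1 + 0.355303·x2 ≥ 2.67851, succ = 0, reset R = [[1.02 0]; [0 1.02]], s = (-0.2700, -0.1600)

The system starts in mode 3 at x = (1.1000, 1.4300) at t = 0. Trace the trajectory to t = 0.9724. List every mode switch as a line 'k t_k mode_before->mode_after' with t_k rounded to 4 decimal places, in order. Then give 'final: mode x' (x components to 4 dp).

Mode 3: guard c·x = 2.6785 hit at Δt = 0.4873 (t = 0.4873), x⁻ = (2.1312, 1.9318) → reset → x⁺ = (1.9038, 1.8105), jump to mode 0
Mode 0: flow for 0.4851 to horizon, guard not reached → x = (3.0850, 0.4769)

1 0.4873 3->0
final: 0 3.0850 0.4769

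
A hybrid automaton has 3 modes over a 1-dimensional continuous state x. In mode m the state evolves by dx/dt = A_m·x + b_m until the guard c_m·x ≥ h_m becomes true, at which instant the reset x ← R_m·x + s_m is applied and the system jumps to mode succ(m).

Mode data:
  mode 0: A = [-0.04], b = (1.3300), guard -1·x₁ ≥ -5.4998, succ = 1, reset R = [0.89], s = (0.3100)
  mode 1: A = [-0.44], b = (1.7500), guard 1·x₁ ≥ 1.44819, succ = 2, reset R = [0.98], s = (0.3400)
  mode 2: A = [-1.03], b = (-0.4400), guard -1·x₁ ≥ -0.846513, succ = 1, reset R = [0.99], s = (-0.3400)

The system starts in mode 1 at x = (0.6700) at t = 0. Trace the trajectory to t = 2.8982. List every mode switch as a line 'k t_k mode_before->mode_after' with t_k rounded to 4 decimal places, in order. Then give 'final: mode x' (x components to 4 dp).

Mode 1: guard c·x = 1.4482 hit at Δt = 0.6097 (t = 0.6097), x⁻ = (1.4482) → reset → x⁺ = (1.7592), jump to mode 2
Mode 2: guard c·x = -0.8465 hit at Δt = 0.5246 (t = 1.1343), x⁻ = (0.8465) → reset → x⁺ = (0.4980), jump to mode 1
Mode 1: guard c·x = 1.4482 hit at Δt = 0.7249 (t = 1.8592), x⁻ = (1.4482) → reset → x⁺ = (1.7592), jump to mode 2
Mode 2: guard c·x = -0.8465 hit at Δt = 0.5246 (t = 2.3838), x⁻ = (0.8465) → reset → x⁺ = (0.4980), jump to mode 1
Mode 1: flow for 0.5144 to horizon, guard not reached → x = (1.2028)

1 0.6097 1->2
2 1.1343 2->1
3 1.8592 1->2
4 2.3838 2->1
final: 1 1.2028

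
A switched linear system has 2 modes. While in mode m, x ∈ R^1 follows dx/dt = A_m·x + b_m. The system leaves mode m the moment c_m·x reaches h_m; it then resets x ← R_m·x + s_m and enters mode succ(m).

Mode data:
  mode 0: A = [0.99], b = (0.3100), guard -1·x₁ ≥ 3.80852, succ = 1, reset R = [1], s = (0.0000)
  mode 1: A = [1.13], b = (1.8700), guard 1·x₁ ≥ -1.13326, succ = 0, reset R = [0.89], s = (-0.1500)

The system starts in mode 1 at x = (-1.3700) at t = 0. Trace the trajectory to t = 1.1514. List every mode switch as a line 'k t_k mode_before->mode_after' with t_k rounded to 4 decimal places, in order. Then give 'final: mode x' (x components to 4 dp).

Mode 1: guard c·x = -1.1333 hit at Δt = 0.5353 (t = 0.5353), x⁻ = (-1.1333) → reset → x⁺ = (-1.1586), jump to mode 0
Mode 0: flow for 0.6161 to horizon, guard not reached → x = (-1.8691)

1 0.5353 1->0
final: 0 -1.8691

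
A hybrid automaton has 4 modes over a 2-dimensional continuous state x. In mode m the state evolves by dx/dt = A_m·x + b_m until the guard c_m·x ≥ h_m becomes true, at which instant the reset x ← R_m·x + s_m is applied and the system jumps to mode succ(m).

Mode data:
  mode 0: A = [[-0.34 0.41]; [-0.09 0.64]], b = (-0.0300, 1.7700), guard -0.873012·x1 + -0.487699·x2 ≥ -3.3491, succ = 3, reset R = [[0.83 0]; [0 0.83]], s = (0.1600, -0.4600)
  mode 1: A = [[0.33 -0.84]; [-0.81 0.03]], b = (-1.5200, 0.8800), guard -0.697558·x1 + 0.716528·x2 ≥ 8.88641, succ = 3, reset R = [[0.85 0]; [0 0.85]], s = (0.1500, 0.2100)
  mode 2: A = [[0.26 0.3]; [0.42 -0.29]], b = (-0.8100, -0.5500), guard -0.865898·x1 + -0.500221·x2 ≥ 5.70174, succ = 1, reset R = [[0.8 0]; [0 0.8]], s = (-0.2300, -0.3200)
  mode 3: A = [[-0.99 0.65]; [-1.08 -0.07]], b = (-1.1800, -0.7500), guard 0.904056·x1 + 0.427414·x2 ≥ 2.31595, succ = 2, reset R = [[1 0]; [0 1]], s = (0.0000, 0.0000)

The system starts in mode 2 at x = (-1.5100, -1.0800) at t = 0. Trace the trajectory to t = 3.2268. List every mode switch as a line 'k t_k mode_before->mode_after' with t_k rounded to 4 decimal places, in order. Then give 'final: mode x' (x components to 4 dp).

1 1.5402 2->1
2 2.7817 1->3
final: 3 -3.8752 5.7760

Mode 2: guard c·x = 5.7017 hit at Δt = 1.5402 (t = 1.5402), x⁻ = (-4.8506, -3.0018) → reset → x⁺ = (-4.1105, -2.7215), jump to mode 1
Mode 1: guard c·x = 8.8864 hit at Δt = 1.2415 (t = 2.7817), x⁻ = (-8.5896, 4.0399) → reset → x⁺ = (-7.1511, 3.6439), jump to mode 3
Mode 3: flow for 0.4451 to horizon, guard not reached → x = (-3.8752, 5.7760)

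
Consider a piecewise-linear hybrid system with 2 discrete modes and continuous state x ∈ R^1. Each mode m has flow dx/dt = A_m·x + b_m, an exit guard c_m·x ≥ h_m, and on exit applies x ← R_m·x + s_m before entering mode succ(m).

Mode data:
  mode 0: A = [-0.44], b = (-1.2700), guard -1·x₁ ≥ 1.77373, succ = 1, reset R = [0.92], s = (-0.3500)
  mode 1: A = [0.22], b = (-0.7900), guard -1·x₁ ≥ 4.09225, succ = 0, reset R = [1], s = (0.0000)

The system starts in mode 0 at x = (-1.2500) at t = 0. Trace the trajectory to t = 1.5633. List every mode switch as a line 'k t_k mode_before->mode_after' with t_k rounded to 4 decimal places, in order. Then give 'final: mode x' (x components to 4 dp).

1 0.8767 0->1
final: 1 -2.8905

Mode 0: guard c·x = 1.7737 hit at Δt = 0.8767 (t = 0.8767), x⁻ = (-1.7737) → reset → x⁺ = (-1.9818), jump to mode 1
Mode 1: flow for 0.6866 to horizon, guard not reached → x = (-2.8905)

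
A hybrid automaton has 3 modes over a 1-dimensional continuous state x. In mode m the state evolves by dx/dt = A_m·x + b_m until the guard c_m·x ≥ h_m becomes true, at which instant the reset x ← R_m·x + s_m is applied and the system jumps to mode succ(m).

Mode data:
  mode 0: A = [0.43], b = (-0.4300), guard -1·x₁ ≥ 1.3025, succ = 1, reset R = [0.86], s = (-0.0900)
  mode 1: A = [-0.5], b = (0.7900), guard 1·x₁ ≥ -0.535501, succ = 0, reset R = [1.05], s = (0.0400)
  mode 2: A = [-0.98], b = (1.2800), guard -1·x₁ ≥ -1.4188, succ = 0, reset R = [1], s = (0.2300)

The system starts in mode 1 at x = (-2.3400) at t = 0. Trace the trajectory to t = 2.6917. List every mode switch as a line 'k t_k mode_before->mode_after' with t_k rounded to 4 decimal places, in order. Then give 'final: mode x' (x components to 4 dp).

1 1.2336 1->0
2 2.1959 0->1
final: 1 -0.5975

Mode 1: guard c·x = -0.5355 hit at Δt = 1.2336 (t = 1.2336), x⁻ = (-0.5355) → reset → x⁺ = (-0.5223), jump to mode 0
Mode 0: guard c·x = 1.3025 hit at Δt = 0.9623 (t = 2.1959), x⁻ = (-1.3025) → reset → x⁺ = (-1.2101), jump to mode 1
Mode 1: flow for 0.4958 to horizon, guard not reached → x = (-0.5975)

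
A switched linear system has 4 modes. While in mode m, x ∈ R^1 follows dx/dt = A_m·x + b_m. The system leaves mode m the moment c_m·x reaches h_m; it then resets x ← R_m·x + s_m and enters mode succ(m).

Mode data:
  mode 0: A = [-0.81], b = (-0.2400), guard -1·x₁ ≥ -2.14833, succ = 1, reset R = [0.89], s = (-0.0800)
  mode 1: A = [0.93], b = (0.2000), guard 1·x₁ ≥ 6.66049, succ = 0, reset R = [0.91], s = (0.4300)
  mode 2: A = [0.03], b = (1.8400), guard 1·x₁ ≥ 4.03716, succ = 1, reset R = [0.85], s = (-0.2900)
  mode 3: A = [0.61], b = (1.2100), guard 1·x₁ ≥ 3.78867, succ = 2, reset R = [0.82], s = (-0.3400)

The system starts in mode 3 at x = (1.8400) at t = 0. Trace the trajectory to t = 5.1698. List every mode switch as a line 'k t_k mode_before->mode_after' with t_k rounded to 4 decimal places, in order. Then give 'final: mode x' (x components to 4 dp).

Mode 3: guard c·x = 3.7887 hit at Δt = 0.6752 (t = 0.6752), x⁻ = (3.7887) → reset → x⁺ = (2.7667), jump to mode 2
Mode 2: guard c·x = 4.0372 hit at Δt = 0.6542 (t = 1.3294), x⁻ = (4.0372) → reset → x⁺ = (3.1416), jump to mode 1
Mode 1: guard c·x = 6.6605 hit at Δt = 0.7710 (t = 2.1004), x⁻ = (6.6605) → reset → x⁺ = (6.4910), jump to mode 0
Mode 0: guard c·x = -2.1483 hit at Δt = 1.2607 (t = 3.3611), x⁻ = (2.1483) → reset → x⁺ = (1.8320), jump to mode 1
Mode 1: guard c·x = 6.6605 hit at Δt = 1.3028 (t = 4.6639), x⁻ = (6.6605) → reset → x⁺ = (6.4910), jump to mode 0
Mode 0: flow for 0.5059 to horizon, guard not reached → x = (4.2090)

1 0.6752 3->2
2 1.3294 2->1
3 2.1004 1->0
4 3.3611 0->1
5 4.6639 1->0
final: 0 4.2090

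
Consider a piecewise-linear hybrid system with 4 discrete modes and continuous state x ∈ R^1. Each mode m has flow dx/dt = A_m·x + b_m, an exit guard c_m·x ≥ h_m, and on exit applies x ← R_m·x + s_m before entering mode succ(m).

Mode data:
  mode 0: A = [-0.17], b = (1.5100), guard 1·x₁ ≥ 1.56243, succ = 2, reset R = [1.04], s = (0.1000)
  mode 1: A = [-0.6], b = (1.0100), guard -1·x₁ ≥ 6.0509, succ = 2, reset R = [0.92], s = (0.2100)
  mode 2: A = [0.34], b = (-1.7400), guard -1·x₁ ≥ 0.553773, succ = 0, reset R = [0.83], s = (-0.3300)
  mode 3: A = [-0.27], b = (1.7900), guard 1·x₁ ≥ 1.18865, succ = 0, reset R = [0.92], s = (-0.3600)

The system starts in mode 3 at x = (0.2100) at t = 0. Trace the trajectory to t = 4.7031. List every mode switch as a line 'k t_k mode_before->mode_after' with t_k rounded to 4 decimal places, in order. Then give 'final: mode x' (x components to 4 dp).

Mode 3: guard c·x = 1.1886 hit at Δt = 0.6126 (t = 0.6126), x⁻ = (1.1886) → reset → x⁺ = (0.7336), jump to mode 0
Mode 0: guard c·x = 1.5624 hit at Δt = 0.6310 (t = 1.2436), x⁻ = (1.5624) → reset → x⁺ = (1.7249), jump to mode 2
Mode 2: guard c·x = 0.5538 hit at Δt = 1.5112 (t = 2.7548), x⁻ = (-0.5538) → reset → x⁺ = (-0.7896), jump to mode 0
Mode 0: guard c·x = 1.5624 hit at Δt = 1.6390 (t = 4.3938), x⁻ = (1.5624) → reset → x⁺ = (1.7249), jump to mode 2
Mode 2: flow for 0.3093 to horizon, guard not reached → x = (1.3487)

1 0.6126 3->0
2 1.2436 0->2
3 2.7548 2->0
4 4.3938 0->2
final: 2 1.3487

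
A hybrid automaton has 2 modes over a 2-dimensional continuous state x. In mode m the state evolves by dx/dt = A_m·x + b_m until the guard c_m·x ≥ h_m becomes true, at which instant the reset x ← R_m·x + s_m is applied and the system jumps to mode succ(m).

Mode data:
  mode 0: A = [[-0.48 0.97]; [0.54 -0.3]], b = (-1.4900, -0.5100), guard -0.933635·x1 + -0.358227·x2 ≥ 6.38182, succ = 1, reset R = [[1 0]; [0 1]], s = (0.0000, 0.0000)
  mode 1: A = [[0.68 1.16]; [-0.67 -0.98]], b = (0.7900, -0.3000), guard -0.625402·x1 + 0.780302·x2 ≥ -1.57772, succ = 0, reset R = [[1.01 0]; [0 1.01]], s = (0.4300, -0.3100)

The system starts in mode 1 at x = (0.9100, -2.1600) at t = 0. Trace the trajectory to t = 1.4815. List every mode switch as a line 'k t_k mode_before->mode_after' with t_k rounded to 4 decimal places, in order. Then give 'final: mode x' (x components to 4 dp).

Mode 1: guard c·x = -1.5777 hit at Δt = 0.4658 (t = 0.4658), x⁻ = (0.4687, -1.6462) → reset → x⁺ = (0.9034, -1.9727), jump to mode 0
Mode 0: flow for 1.0157 to horizon, guard not reached → x = (-2.2144, -2.2939)

1 0.4658 1->0
final: 0 -2.2144 -2.2939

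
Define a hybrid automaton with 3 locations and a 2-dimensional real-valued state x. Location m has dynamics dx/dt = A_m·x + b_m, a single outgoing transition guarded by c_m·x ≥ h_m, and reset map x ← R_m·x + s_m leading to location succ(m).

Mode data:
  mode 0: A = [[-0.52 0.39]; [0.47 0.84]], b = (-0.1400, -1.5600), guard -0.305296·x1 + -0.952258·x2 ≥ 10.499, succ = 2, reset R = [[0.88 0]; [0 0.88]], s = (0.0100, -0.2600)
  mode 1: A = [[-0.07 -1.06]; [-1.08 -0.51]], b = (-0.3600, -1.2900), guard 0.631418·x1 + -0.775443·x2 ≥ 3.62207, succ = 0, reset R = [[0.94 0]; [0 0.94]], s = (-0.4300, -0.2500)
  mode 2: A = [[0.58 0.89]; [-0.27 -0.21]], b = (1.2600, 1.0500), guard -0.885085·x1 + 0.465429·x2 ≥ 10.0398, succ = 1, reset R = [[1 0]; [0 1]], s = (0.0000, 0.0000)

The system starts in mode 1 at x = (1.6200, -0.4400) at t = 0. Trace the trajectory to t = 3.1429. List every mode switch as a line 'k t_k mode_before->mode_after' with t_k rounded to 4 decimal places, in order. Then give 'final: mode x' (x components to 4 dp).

Mode 1: guard c·x = 3.6221 hit at Δt = 0.8291 (t = 0.8291), x⁻ = (2.5483, -2.5960) → reset → x⁺ = (1.9654, -2.6902), jump to mode 0
Mode 0: guard c·x = 10.4990 hit at Δt = 1.2696 (t = 2.0987), x⁻ = (-1.3682, -10.5867) → reset → x⁺ = (-1.1940, -9.5763), jump to mode 2
Mode 2: flow for 1.0442 to horizon, guard not reached → x = (-10.2920, -5.2415)

1 0.8291 1->0
2 2.0987 0->2
final: 2 -10.2920 -5.2415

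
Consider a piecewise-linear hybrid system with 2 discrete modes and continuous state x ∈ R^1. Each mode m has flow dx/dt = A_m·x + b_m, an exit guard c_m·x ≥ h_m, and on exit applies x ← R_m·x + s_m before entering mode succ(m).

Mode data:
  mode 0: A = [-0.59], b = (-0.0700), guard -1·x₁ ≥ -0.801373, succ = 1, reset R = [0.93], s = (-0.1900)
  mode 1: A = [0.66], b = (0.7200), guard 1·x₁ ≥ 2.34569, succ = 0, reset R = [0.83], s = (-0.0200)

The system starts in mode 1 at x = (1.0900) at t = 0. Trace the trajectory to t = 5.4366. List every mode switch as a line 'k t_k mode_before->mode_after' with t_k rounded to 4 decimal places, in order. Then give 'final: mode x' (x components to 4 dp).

1 0.6890 1->0
2 2.0433 0->1
3 3.1585 1->0
4 4.5128 0->1
final: 1 1.9379

Mode 1: guard c·x = 2.3457 hit at Δt = 0.6890 (t = 0.6890), x⁻ = (2.3457) → reset → x⁺ = (1.9269), jump to mode 0
Mode 0: guard c·x = -0.8014 hit at Δt = 1.3543 (t = 2.0433), x⁻ = (0.8014) → reset → x⁺ = (0.5553), jump to mode 1
Mode 1: guard c·x = 2.3457 hit at Δt = 1.1152 (t = 3.1585), x⁻ = (2.3457) → reset → x⁺ = (1.9269), jump to mode 0
Mode 0: guard c·x = -0.8014 hit at Δt = 1.3543 (t = 4.5128), x⁻ = (0.8014) → reset → x⁺ = (0.5553), jump to mode 1
Mode 1: flow for 0.9238 to horizon, guard not reached → x = (1.9379)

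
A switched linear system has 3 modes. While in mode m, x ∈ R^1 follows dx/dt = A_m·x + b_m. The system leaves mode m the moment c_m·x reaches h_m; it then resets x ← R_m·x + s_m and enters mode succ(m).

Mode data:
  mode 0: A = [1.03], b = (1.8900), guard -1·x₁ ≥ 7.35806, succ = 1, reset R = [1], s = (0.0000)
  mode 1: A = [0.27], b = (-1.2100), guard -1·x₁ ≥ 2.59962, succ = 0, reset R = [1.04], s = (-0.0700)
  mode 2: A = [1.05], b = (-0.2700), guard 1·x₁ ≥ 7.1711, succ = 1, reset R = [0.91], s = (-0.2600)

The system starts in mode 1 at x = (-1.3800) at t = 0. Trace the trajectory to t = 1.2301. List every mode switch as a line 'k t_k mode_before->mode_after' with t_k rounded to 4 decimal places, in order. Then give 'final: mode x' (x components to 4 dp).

Mode 1: guard c·x = 2.5996 hit at Δt = 0.7001 (t = 0.7001), x⁻ = (-2.5996) → reset → x⁺ = (-2.7736), jump to mode 0
Mode 0: flow for 0.5300 to horizon, guard not reached → x = (-3.4552)

1 0.7001 1->0
final: 0 -3.4552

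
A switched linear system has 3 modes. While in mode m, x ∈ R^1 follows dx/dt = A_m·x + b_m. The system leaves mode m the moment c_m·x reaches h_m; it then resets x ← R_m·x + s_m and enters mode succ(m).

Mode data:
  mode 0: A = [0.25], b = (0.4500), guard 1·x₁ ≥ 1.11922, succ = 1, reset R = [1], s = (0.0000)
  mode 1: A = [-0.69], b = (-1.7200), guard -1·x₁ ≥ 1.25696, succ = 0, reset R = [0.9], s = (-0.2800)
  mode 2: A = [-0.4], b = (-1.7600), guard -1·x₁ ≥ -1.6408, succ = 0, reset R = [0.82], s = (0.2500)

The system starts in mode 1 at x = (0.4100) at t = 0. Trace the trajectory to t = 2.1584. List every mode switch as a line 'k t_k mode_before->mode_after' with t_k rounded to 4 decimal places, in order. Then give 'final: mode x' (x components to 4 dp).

Mode 1: guard c·x = 1.2570 hit at Δt = 1.2376 (t = 1.2376), x⁻ = (-1.2570) → reset → x⁺ = (-1.4113), jump to mode 0
Mode 0: flow for 0.9208 to horizon, guard not reached → x = (-1.3106)

1 1.2376 1->0
final: 0 -1.3106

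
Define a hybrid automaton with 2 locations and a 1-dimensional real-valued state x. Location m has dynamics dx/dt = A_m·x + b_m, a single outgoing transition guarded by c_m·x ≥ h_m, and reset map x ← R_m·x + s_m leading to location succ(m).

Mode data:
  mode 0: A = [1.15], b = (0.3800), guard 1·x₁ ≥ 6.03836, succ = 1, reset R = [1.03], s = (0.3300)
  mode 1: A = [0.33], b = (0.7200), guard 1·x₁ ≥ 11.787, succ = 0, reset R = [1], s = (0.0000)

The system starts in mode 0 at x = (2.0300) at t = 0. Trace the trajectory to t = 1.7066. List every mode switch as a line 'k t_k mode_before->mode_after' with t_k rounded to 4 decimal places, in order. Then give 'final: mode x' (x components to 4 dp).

Mode 0: guard c·x = 6.0384 hit at Δt = 0.8631 (t = 0.8631), x⁻ = (6.0384) → reset → x⁺ = (6.5495), jump to mode 1
Mode 1: flow for 0.8435 to horizon, guard not reached → x = (9.3519)

1 0.8631 0->1
final: 1 9.3519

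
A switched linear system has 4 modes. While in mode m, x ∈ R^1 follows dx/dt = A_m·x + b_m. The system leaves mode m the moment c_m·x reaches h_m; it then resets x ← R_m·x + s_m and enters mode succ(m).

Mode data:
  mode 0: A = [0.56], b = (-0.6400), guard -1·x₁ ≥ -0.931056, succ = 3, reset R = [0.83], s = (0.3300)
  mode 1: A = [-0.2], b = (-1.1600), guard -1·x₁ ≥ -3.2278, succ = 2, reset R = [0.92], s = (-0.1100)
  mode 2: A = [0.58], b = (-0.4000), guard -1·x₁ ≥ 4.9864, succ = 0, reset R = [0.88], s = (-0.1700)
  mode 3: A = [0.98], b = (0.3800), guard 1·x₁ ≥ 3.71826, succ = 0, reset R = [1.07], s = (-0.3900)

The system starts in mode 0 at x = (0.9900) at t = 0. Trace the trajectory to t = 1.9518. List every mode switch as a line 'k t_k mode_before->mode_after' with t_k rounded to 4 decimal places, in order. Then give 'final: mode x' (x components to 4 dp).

1 0.5824 0->3
2 1.6164 3->0
final: 0 4.0939

Mode 0: guard c·x = -0.9311 hit at Δt = 0.5824 (t = 0.5824), x⁻ = (0.9311) → reset → x⁺ = (1.1028), jump to mode 3
Mode 3: guard c·x = 3.7183 hit at Δt = 1.0340 (t = 1.6164), x⁻ = (3.7183) → reset → x⁺ = (3.5885), jump to mode 0
Mode 0: flow for 0.3354 to horizon, guard not reached → x = (4.0939)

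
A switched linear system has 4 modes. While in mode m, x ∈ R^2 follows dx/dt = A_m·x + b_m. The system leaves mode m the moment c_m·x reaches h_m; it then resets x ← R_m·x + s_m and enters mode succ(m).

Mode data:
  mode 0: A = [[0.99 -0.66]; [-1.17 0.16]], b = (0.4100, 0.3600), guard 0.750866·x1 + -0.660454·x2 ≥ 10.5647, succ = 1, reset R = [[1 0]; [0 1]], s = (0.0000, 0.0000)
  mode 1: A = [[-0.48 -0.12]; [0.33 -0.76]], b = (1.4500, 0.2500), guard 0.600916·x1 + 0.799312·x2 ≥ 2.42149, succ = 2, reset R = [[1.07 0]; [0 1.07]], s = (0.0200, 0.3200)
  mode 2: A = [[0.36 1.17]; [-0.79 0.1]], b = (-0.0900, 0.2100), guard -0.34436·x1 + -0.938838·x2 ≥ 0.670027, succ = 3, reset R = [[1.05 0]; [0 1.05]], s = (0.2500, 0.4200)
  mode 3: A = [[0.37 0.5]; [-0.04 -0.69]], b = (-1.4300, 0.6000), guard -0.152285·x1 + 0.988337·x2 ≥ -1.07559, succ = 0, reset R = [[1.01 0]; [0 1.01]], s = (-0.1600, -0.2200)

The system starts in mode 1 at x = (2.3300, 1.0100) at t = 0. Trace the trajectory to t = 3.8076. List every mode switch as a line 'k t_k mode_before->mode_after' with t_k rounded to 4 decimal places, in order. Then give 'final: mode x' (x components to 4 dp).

1 0.8084 1->2
2 2.1484 2->3
3 3.4134 3->0
final: 0 6.7010 -3.0541

Mode 1: guard c·x = 2.4215 hit at Δt = 0.8084 (t = 0.8084), x⁻ = (2.4634, 1.1775) → reset → x⁺ = (2.6558, 1.5800), jump to mode 2
Mode 2: guard c·x = 0.6700 hit at Δt = 1.3400 (t = 2.1484), x⁻ = (4.1690, -2.2429) → reset → x⁺ = (4.6275, -1.9350), jump to mode 3
Mode 3: guard c·x = -1.0756 hit at Δt = 1.2650 (t = 3.4134), x⁻ = (4.1602, -0.4473) → reset → x⁺ = (4.0418, -0.6717), jump to mode 0
Mode 0: flow for 0.3942 to horizon, guard not reached → x = (6.7010, -3.0541)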